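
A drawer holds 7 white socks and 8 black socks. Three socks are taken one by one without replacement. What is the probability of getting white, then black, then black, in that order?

Multiply the probability of each draw given the previous ones:
P = 7/15 × 8/14 × 7/13 = 392/2730 = 28/195.

28/195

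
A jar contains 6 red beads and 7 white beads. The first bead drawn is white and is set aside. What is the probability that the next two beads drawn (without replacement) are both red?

5/22

After the first draw, 6 of the remaining 12 beads are red.
P = 6/12 × 5/11 = 30/132 = 5/22.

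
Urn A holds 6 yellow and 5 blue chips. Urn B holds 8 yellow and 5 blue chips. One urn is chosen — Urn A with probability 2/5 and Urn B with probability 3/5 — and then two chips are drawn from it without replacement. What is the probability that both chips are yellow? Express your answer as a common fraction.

232/715

From Urn A: P(both yellow) = (6/11)(5/10) = 3/11.
From Urn B: P(both yellow) = (8/13)(7/12) = 14/39.
Total probability = (2/5)(3/11) + (3/5)(14/39) = 232/715.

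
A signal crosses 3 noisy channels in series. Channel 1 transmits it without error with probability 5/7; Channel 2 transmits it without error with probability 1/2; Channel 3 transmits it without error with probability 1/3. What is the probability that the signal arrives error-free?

The events are sequential, so multiply the conditional probabilities:
P = 5/7 × 1/2 × 1/3 = 5/42.

5/42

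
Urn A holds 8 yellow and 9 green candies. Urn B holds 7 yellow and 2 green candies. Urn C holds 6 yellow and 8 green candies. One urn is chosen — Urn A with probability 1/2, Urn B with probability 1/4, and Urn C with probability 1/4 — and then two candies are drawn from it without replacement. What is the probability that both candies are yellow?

From Urn A: P(both yellow) = (8/17)(7/16) = 7/34.
From Urn B: P(both yellow) = (7/9)(6/8) = 7/12.
From Urn C: P(both yellow) = (6/14)(5/13) = 15/91.
Total probability = (1/2)(7/34) + (1/4)(7/12) + (1/4)(15/91) = 21533/74256.

21533/74256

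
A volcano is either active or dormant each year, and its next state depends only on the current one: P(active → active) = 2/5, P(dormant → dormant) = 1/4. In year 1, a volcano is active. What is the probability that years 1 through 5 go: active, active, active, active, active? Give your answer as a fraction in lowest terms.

Year 1 is given. For each transition, use the conditional probability from the current state:
P(active | active) = 2/5; P(active | active) = 2/5; P(active | active) = 2/5; P(active | active) = 2/5.
P = 2/5 × 2/5 × 2/5 × 2/5 = 16/625.

16/625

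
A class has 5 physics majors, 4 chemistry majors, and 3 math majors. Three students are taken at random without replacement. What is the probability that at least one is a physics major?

P(no physics majors) = 7/12 × 6/11 × 5/10 = 210/1320 = 7/44.
P(at least one) = 1 − 7/44 = 37/44.

37/44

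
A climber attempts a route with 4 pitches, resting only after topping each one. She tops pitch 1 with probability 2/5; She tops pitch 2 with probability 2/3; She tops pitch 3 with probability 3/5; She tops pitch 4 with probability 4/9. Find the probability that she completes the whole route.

16/225

Each stage is reached only if all earlier stages succeed, so
P = 2/5 × 2/3 × 3/5 × 4/9 = 48/675 = 16/225.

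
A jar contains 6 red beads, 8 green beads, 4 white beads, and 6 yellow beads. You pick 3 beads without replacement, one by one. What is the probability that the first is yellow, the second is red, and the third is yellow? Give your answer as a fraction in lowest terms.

Chain rule:
P = 6/24 × 6/23 × 5/22 = 180/12144 = 15/1012.

15/1012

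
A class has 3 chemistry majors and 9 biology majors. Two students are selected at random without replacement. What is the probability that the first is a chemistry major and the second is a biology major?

Each draw changes the counts, so multiply the conditional probabilities along the sequence:
P = 3/12 × 9/11 = 27/132 = 9/44.

9/44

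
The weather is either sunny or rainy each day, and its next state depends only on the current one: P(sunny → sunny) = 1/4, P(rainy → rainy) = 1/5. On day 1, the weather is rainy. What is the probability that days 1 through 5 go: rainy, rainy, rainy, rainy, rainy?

1/625

Day 1 is given. For each transition, use the conditional probability from the current state:
P(rainy | rainy) = 1/5; P(rainy | rainy) = 1/5; P(rainy | rainy) = 1/5; P(rainy | rainy) = 1/5.
P = 1/5 × 1/5 × 1/5 × 1/5 = 1/625.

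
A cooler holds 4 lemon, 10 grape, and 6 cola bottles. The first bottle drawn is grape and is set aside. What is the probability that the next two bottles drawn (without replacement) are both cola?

With the first bottle removed, 6 cola remain out of 19.
P = 6/19 × 5/18 = 30/342 = 5/57.

5/57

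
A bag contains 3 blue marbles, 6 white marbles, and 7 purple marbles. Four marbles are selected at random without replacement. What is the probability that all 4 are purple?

P = 7/16 × 6/15 × 5/14 × 4/13 = 840/43680 = 1/52.

1/52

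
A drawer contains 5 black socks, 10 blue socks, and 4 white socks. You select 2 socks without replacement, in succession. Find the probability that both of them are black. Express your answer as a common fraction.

10/171

P(every draw is black) = 5/19 × 4/18 = 20/342 = 10/171.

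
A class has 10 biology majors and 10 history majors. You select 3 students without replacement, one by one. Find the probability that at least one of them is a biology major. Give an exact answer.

P(no biology majors) = 10/20 × 9/19 × 8/18 = 720/6840 = 2/19.
P(at least one) = 1 − 2/19 = 17/19.

17/19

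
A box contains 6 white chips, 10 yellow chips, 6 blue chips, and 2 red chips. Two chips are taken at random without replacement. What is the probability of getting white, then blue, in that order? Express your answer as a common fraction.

Each draw changes the counts, so multiply the conditional probabilities along the sequence:
P = 6/24 × 6/23 = 36/552 = 3/46.

3/46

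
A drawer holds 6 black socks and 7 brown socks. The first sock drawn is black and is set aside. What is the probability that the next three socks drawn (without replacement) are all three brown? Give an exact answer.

After the first draw, 7 of the remaining 12 socks are brown.
P = 7/12 × 6/11 × 5/10 = 210/1320 = 7/44.

7/44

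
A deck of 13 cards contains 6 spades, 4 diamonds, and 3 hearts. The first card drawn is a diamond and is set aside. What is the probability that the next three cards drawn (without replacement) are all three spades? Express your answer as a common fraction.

After the first draw, 6 of the remaining 12 cards are spades.
P = 6/12 × 5/11 × 4/10 = 120/1320 = 1/11.

1/11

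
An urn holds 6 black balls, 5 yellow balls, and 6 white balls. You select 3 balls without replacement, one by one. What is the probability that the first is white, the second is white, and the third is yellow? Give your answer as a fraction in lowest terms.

Multiply the probability of each draw given the previous ones:
P = 6/17 × 5/16 × 5/15 = 150/4080 = 5/136.

5/136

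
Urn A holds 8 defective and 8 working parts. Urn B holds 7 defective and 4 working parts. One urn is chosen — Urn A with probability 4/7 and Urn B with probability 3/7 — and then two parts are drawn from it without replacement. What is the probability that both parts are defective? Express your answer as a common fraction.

49/165

From Urn A: P(both defective) = (8/16)(7/15) = 7/30.
From Urn B: P(both defective) = (7/11)(6/10) = 21/55.
Total probability = (4/7)(7/30) + (3/7)(21/55) = 49/165.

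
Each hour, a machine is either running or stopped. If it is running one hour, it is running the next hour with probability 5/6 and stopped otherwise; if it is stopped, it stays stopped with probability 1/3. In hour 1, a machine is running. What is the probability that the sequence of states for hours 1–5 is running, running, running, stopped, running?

25/324

Hour 1 is given. For each transition, use the conditional probability from the current state:
P(running | running) = 5/6; P(running | running) = 5/6; P(stopped | running) = 1/6; P(running | stopped) = 2/3.
P = 5/6 × 5/6 × 1/6 × 2/3 = 50/648 = 25/324.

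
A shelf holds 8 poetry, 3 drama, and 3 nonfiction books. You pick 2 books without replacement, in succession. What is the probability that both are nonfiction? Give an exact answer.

P(all nonfiction) = 3/14 × 2/13 = 6/182 = 3/91.

3/91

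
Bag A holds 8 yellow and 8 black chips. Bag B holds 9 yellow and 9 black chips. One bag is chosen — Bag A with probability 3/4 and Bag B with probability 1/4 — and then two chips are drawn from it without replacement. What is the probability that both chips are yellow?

From Bag A: P(both yellow) = (8/16)(7/15) = 7/30.
From Bag B: P(both yellow) = (9/18)(8/17) = 4/17.
Total probability = (3/4)(7/30) + (1/4)(4/17) = 159/680.

159/680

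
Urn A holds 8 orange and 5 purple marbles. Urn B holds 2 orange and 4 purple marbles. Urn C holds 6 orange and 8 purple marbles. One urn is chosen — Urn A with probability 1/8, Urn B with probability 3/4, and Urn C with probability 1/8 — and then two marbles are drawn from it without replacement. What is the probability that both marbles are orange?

From Urn A: P(both orange) = (8/13)(7/12) = 14/39.
From Urn B: P(both orange) = (2/6)(1/5) = 1/15.
From Urn C: P(both orange) = (6/14)(5/13) = 15/91.
Total probability = (1/8)(14/39) + (3/4)(1/15) + (1/8)(15/91) = 97/840.

97/840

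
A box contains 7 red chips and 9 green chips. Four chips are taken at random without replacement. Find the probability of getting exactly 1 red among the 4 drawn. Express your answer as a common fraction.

21/65

One ordering (red drawn first) has probability 7/16 × 9/15 × 8/14 × 7/13 = 3528/43680 = 21/260.
There are C(4,1) = 4 such orderings, each equally likely, so P = 4 × 21/260 = 21/65.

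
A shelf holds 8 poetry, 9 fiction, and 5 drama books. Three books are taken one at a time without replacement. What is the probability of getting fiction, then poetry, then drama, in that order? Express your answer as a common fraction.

3/77

Each draw changes the counts, so multiply the conditional probabilities along the sequence:
P = 9/22 × 8/21 × 5/20 = 360/9240 = 3/77.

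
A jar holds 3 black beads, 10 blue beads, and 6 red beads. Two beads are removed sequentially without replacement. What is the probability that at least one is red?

P(no red) = 13/19 × 12/18 = 156/342 = 26/57.
P(at least one) = 1 − 26/57 = 31/57.

31/57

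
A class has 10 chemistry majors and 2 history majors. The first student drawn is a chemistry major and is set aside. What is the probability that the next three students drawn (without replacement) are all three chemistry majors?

28/55

After the first draw, 9 of the remaining 11 students are chemistry majors.
P = 9/11 × 8/10 × 7/9 = 504/990 = 28/55.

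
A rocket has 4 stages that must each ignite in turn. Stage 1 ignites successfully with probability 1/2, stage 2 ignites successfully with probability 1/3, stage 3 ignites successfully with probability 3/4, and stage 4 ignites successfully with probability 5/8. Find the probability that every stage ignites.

5/64

Each stage is reached only if all earlier stages succeed, so
P = 1/2 × 1/3 × 3/4 × 5/8 = 15/192 = 5/64.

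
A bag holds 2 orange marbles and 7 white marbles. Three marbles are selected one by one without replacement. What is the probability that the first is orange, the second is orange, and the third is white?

1/36

Multiply the probability of each draw given the previous ones:
P = 2/9 × 1/8 × 7/7 = 14/504 = 1/36.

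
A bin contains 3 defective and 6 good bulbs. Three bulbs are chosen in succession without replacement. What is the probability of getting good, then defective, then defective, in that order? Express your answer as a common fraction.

1/14

Chain rule:
P = 6/9 × 3/8 × 2/7 = 36/504 = 1/14.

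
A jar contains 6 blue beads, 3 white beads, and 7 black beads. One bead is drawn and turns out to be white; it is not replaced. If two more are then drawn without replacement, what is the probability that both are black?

1/5

After the first draw, 7 of the remaining 15 beads are black.
P = 7/15 × 6/14 = 42/210 = 1/5.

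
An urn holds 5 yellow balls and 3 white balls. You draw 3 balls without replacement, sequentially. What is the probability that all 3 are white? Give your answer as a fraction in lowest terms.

P = 3/8 × 2/7 × 1/6 = 6/336 = 1/56.

1/56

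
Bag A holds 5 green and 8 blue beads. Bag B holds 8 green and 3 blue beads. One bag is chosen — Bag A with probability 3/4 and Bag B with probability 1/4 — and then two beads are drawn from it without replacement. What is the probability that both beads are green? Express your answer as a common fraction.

639/2860

From Bag A: P(both green) = (5/13)(4/12) = 5/39.
From Bag B: P(both green) = (8/11)(7/10) = 28/55.
Total probability = (3/4)(5/39) + (1/4)(28/55) = 639/2860.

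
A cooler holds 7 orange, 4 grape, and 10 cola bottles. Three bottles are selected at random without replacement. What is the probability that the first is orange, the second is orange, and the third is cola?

Multiply the probability of each draw given the previous ones:
P = 7/21 × 6/20 × 10/19 = 420/7980 = 1/19.

1/19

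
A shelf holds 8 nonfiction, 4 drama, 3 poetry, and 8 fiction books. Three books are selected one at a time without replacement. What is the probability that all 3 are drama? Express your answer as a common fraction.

4/1771

P(all drama) = 4/23 × 3/22 × 2/21 = 24/10626 = 4/1771.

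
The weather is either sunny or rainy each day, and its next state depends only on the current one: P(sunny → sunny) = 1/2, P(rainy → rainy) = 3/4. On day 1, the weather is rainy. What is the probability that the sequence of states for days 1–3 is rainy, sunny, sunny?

Day 1 is given. For each transition, use the conditional probability from the current state:
P(sunny | rainy) = 1/4; P(sunny | sunny) = 1/2.
P = 1/4 × 1/2 = 1/8.

1/8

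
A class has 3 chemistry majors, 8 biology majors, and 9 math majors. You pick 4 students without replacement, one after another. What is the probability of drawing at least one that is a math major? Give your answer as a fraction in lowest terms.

P(no math majors) = 11/20 × 10/19 × 9/18 × 8/17 = 7920/116280 = 22/323.
P(at least one) = 1 − 22/323 = 301/323.

301/323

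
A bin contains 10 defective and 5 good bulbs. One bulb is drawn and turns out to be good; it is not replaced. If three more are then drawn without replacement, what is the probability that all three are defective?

After the first draw, 10 of the remaining 14 bulbs are defective.
P = 10/14 × 9/13 × 8/12 = 720/2184 = 30/91.

30/91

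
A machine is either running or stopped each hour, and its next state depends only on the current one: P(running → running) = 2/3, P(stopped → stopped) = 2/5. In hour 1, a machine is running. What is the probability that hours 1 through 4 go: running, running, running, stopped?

Hour 1 is given. For each transition, use the conditional probability from the current state:
P(running | running) = 2/3; P(running | running) = 2/3; P(stopped | running) = 1/3.
P = 2/3 × 2/3 × 1/3 = 4/27.

4/27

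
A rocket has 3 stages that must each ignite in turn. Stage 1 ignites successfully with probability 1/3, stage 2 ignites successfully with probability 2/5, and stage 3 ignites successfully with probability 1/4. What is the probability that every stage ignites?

1/30

Each stage is reached only if all earlier stages succeed, so
P = 1/3 × 2/5 × 1/4 = 2/60 = 1/30.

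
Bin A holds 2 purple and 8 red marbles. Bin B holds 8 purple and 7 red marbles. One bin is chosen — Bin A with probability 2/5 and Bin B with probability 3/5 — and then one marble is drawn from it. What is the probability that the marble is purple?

2/5

From Bin A: P(purple) = 2/10.
From Bin B: P(purple) = 8/15.
Total probability = (2/5)(2/10) + (3/5)(8/15) = 2/5.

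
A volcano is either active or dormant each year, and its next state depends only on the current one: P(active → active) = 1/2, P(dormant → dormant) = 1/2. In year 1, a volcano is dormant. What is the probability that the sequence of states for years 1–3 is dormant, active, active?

1/4

Year 1 is given. For each transition, use the conditional probability from the current state:
P(active | dormant) = 1/2; P(active | active) = 1/2.
P = 1/2 × 1/2 = 1/4.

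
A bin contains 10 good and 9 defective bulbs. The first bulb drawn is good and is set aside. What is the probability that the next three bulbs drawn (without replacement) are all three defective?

7/68

With the first bulb removed, 9 defective remain out of 18.
P = 9/18 × 8/17 × 7/16 = 504/4896 = 7/68.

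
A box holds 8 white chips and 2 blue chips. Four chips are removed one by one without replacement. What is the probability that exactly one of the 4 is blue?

One ordering (blue drawn first) has probability 2/10 × 8/9 × 7/8 × 6/7 = 672/5040 = 2/15.
There are C(4,1) = 4 such orderings, each equally likely, so P = 4 × 2/15 = 8/15.

8/15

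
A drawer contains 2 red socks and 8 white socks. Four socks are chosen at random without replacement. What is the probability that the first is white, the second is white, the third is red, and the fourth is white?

Each draw changes the counts, so multiply the conditional probabilities along the sequence:
P = 8/10 × 7/9 × 2/8 × 6/7 = 672/5040 = 2/15.

2/15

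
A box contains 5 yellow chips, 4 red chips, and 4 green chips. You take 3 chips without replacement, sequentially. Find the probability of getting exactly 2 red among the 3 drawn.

One ordering (red drawn first) has probability 4/13 × 3/12 × 9/11 = 108/1716 = 9/143.
There are C(3,2) = 3 such orderings, each equally likely, so P = 3 × 9/143 = 27/143.

27/143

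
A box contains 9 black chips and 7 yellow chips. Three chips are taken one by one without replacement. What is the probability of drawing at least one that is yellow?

P(no yellow) = 9/16 × 8/15 × 7/14 = 504/3360 = 3/20.
P(at least one) = 1 − 3/20 = 17/20.

17/20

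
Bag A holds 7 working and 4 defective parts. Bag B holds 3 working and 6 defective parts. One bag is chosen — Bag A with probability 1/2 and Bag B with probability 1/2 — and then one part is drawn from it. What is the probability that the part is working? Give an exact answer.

16/33

From Bag A: P(working) = 7/11.
From Bag B: P(working) = 3/9.
Total probability = (1/2)(7/11) + (1/2)(3/9) = 16/33.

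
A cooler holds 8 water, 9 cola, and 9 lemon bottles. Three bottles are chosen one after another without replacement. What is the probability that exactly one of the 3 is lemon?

153/325

One ordering (lemon drawn first) has probability 9/26 × 17/25 × 16/24 = 2448/15600 = 51/325.
There are C(3,1) = 3 such orderings, each equally likely, so P = 3 × 51/325 = 153/325.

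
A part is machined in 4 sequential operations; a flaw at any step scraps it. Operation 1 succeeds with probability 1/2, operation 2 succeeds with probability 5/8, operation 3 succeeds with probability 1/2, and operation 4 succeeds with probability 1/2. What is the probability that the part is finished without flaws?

5/64

The events are sequential, so multiply the conditional probabilities:
P = 1/2 × 5/8 × 1/2 × 1/2 = 5/64.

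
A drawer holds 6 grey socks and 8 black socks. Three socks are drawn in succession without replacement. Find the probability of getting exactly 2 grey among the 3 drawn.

One ordering (grey drawn first) has probability 6/14 × 5/13 × 8/12 = 240/2184 = 10/91.
There are C(3,2) = 3 such orderings, each equally likely, so P = 3 × 10/91 = 30/91.

30/91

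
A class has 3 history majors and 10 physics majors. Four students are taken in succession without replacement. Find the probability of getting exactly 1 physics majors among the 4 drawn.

One ordering (a physics major drawn first) has probability 10/13 × 3/12 × 2/11 × 1/10 = 60/17160 = 1/286.
There are C(4,1) = 4 such orderings, each equally likely, so P = 4 × 1/286 = 2/143.

2/143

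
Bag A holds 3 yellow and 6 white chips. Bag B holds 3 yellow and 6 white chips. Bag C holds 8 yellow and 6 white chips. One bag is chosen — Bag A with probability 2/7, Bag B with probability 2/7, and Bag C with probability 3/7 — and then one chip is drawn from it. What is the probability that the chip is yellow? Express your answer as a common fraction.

From Bag A: P(yellow) = 3/9.
From Bag B: P(yellow) = 3/9.
From Bag C: P(yellow) = 8/14.
Total probability = (2/7)(3/9) + (2/7)(3/9) + (3/7)(8/14) = 64/147.

64/147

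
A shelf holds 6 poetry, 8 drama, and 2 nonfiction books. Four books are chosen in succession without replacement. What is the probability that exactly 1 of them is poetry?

One ordering (poetry drawn first) has probability 6/16 × 10/15 × 9/14 × 8/13 = 4320/43680 = 9/91.
There are C(4,1) = 4 such orderings, each equally likely, so P = 4 × 9/91 = 36/91.

36/91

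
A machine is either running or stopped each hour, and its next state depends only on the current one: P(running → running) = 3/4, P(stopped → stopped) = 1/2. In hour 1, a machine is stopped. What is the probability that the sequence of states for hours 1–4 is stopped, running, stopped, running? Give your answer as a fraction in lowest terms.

1/16

Hour 1 is given. For each transition, use the conditional probability from the current state:
P(running | stopped) = 1/2; P(stopped | running) = 1/4; P(running | stopped) = 1/2.
P = 1/2 × 1/4 × 1/2 = 1/16.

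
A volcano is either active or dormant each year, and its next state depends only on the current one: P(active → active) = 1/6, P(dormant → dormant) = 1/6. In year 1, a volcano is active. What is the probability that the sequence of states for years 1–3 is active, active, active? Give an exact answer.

Year 1 is given. For each transition, use the conditional probability from the current state:
P(active | active) = 1/6; P(active | active) = 1/6.
P = 1/6 × 1/6 = 1/36.

1/36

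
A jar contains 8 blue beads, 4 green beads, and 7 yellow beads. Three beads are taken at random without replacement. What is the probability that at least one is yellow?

P(no yellow) = 12/19 × 11/18 × 10/17 = 1320/5814 = 220/969.
P(at least one) = 1 − 220/969 = 749/969.

749/969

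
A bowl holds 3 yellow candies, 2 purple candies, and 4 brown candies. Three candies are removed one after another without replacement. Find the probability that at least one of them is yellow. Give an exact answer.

16/21

P(no yellow) = 6/9 × 5/8 × 4/7 = 120/504 = 5/21.
P(at least one) = 1 − 5/21 = 16/21.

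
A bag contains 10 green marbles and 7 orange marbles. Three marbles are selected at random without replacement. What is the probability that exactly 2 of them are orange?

One ordering (orange drawn first) has probability 7/17 × 6/16 × 10/15 = 420/4080 = 7/68.
There are C(3,2) = 3 such orderings, each equally likely, so P = 3 × 7/68 = 21/68.

21/68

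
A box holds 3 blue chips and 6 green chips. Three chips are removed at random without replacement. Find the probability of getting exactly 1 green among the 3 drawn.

One ordering (green drawn first) has probability 6/9 × 3/8 × 2/7 = 36/504 = 1/14.
There are C(3,1) = 3 such orderings, each equally likely, so P = 3 × 1/14 = 3/14.

3/14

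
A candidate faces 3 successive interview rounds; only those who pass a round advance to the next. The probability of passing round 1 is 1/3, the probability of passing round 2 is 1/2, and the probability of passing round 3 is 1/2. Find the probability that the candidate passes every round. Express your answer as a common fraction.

Each stage is reached only if all earlier stages succeed, so
P = 1/3 × 1/2 × 1/2 = 1/12.

1/12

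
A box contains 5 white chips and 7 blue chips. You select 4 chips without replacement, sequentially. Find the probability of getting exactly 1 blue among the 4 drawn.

14/99

One ordering (blue drawn first) has probability 7/12 × 5/11 × 4/10 × 3/9 = 420/11880 = 7/198.
There are C(4,1) = 4 such orderings, each equally likely, so P = 4 × 7/198 = 14/99.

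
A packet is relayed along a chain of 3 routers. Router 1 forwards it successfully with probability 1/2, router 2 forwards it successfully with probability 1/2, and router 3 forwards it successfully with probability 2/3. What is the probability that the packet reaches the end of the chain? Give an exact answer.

1/6

The events are sequential, so multiply the conditional probabilities:
P = 1/2 × 1/2 × 2/3 = 2/12 = 1/6.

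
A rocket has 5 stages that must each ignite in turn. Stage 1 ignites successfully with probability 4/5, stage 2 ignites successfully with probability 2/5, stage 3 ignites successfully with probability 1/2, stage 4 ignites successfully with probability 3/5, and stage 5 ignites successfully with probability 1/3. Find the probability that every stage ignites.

Multiplying along the chain,
P = 4/5 × 2/5 × 1/2 × 3/5 × 1/3 = 24/750 = 4/125.

4/125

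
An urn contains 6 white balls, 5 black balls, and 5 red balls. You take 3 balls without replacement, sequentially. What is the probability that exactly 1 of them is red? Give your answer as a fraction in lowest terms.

55/112

One ordering (red drawn first) has probability 5/16 × 11/15 × 10/14 = 550/3360 = 55/336.
There are C(3,1) = 3 such orderings, each equally likely, so P = 3 × 55/336 = 55/112.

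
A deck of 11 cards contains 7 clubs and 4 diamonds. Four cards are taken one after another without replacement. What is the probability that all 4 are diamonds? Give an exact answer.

1/330

P = 4/11 × 3/10 × 2/9 × 1/8 = 24/7920 = 1/330.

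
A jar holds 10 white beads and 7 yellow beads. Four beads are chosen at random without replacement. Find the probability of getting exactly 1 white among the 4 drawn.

5/34

One ordering (white drawn first) has probability 10/17 × 7/16 × 6/15 × 5/14 = 2100/57120 = 5/136.
There are C(4,1) = 4 such orderings, each equally likely, so P = 4 × 5/136 = 5/34.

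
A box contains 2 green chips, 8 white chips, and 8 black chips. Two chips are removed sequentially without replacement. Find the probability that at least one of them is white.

12/17

P(no white) = 10/18 × 9/17 = 90/306 = 5/17.
P(at least one) = 1 − 5/17 = 12/17.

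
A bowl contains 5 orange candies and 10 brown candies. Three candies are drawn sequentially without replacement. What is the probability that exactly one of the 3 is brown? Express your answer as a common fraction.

20/91

One ordering (brown drawn first) has probability 10/15 × 5/14 × 4/13 = 200/2730 = 20/273.
There are C(3,1) = 3 such orderings, each equally likely, so P = 3 × 20/273 = 20/91.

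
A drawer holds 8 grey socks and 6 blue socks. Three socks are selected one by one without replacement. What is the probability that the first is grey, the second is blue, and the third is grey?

Each draw changes the counts, so multiply the conditional probabilities along the sequence:
P = 8/14 × 6/13 × 7/12 = 336/2184 = 2/13.

2/13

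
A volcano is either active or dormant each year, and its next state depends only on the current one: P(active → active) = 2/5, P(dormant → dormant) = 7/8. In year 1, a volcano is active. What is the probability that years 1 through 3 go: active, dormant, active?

Year 1 is given. For each transition, use the conditional probability from the current state:
P(dormant | active) = 3/5; P(active | dormant) = 1/8.
P = 3/5 × 1/8 = 3/40.

3/40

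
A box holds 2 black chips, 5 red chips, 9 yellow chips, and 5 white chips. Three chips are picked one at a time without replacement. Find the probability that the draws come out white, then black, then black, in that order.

Each draw changes the counts, so multiply the conditional probabilities along the sequence:
P = 5/21 × 2/20 × 1/19 = 10/7980 = 1/798.

1/798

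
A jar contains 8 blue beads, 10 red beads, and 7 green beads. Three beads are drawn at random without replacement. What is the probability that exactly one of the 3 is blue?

One ordering (blue drawn first) has probability 8/25 × 17/24 × 16/23 = 2176/13800 = 272/1725.
There are C(3,1) = 3 such orderings, each equally likely, so P = 3 × 272/1725 = 272/575.

272/575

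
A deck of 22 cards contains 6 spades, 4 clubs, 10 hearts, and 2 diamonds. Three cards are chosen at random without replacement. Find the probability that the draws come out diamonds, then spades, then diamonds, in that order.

1/770

Multiply the probability of each draw given the previous ones:
P = 2/22 × 6/21 × 1/20 = 12/9240 = 1/770.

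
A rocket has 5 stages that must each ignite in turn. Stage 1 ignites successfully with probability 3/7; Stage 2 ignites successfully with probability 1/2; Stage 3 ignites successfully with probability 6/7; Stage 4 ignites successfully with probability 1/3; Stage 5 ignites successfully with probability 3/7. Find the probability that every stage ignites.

The events are sequential, so multiply the conditional probabilities:
P = 3/7 × 1/2 × 6/7 × 1/3 × 3/7 = 54/2058 = 9/343.

9/343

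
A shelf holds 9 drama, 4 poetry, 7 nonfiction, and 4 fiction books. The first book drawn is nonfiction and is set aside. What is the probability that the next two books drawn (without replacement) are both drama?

36/253

With the first book removed, 9 drama remain out of 23.
P = 9/23 × 8/22 = 72/506 = 36/253.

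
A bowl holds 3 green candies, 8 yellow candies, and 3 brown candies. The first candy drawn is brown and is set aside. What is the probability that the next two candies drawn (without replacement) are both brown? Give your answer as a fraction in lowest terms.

1/78

With the first candy removed, 2 brown remain out of 13.
P = 2/13 × 1/12 = 2/156 = 1/78.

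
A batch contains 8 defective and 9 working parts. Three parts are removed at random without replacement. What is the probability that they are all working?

P = 9/17 × 8/16 × 7/15 = 504/4080 = 21/170.

21/170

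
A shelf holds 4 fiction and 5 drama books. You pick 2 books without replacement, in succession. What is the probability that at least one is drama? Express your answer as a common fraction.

P(no drama) = 4/9 × 3/8 = 12/72 = 1/6.
P(at least one) = 1 − 1/6 = 5/6.

5/6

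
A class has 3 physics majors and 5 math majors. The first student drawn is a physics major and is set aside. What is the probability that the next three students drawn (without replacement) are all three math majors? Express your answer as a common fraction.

2/7

With the first student removed, 5 math majors remain out of 7.
P = 5/7 × 4/6 × 3/5 = 60/210 = 2/7.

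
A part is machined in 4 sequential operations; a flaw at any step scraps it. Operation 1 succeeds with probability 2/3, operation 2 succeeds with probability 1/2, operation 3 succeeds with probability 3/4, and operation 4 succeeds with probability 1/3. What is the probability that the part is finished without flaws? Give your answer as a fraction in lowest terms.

The events are sequential, so multiply the conditional probabilities:
P = 2/3 × 1/2 × 3/4 × 1/3 = 6/72 = 1/12.

1/12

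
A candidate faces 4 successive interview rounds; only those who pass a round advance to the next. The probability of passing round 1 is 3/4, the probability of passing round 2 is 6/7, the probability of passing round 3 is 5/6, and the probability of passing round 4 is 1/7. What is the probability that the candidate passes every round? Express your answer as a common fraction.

15/196

Each stage is reached only if all earlier stages succeed, so
P = 3/4 × 6/7 × 5/6 × 1/7 = 90/1176 = 15/196.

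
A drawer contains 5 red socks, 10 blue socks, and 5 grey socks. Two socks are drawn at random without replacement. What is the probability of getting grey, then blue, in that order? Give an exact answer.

Chain rule:
P = 5/20 × 10/19 = 50/380 = 5/38.

5/38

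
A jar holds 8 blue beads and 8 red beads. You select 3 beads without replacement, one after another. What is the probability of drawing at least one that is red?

P(no red) = 8/16 × 7/15 × 6/14 = 336/3360 = 1/10.
P(at least one) = 1 − 1/10 = 9/10.

9/10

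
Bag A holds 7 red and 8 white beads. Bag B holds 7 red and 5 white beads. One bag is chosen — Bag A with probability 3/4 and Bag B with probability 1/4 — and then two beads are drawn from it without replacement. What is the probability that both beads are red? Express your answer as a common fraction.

From Bag A: P(both red) = (7/15)(6/14) = 1/5.
From Bag B: P(both red) = (7/12)(6/11) = 7/22.
Total probability = (3/4)(1/5) + (1/4)(7/22) = 101/440.

101/440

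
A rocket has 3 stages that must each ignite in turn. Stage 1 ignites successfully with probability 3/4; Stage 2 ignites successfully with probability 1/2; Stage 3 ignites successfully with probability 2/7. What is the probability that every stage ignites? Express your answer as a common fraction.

The events are sequential, so multiply the conditional probabilities:
P = 3/4 × 1/2 × 2/7 = 6/56 = 3/28.

3/28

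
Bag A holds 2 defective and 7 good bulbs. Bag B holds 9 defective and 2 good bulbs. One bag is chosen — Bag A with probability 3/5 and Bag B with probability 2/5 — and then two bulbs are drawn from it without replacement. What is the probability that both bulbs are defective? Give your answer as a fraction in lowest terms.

From Bag A: P(both defective) = (2/9)(1/8) = 1/36.
From Bag B: P(both defective) = (9/11)(8/10) = 36/55.
Total probability = (3/5)(1/36) + (2/5)(36/55) = 919/3300.

919/3300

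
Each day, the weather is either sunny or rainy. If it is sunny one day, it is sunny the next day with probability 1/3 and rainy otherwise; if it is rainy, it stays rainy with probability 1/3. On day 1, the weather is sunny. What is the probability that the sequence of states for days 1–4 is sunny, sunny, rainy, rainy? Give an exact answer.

Day 1 is given. For each transition, use the conditional probability from the current state:
P(sunny | sunny) = 1/3; P(rainy | sunny) = 2/3; P(rainy | rainy) = 1/3.
P = 1/3 × 2/3 × 1/3 = 2/27.

2/27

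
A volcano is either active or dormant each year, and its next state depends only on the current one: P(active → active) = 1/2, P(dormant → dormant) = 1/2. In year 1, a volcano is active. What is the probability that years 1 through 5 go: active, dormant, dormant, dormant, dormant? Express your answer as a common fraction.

Year 1 is given. For each transition, use the conditional probability from the current state:
P(dormant | active) = 1/2; P(dormant | dormant) = 1/2; P(dormant | dormant) = 1/2; P(dormant | dormant) = 1/2.
P = 1/2 × 1/2 × 1/2 × 1/2 = 1/16.

1/16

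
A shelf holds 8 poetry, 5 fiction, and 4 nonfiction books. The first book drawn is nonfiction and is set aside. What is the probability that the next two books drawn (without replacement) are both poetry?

With the first book removed, 8 poetry remain out of 16.
P = 8/16 × 7/15 = 56/240 = 7/30.

7/30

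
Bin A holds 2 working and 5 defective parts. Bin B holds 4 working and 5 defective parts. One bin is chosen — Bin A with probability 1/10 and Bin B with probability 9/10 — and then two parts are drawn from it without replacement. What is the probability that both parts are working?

13/84

From Bin A: P(both working) = (2/7)(1/6) = 1/21.
From Bin B: P(both working) = (4/9)(3/8) = 1/6.
Total probability = (1/10)(1/21) + (9/10)(1/6) = 13/84.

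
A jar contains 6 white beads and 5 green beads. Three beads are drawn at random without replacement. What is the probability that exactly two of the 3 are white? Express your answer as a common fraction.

One ordering (white drawn first) has probability 6/11 × 5/10 × 5/9 = 150/990 = 5/33.
There are C(3,2) = 3 such orderings, each equally likely, so P = 3 × 5/33 = 5/11.

5/11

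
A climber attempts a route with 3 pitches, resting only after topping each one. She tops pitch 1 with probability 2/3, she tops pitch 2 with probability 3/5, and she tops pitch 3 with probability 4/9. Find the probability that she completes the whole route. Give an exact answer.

8/45

The events are sequential, so multiply the conditional probabilities:
P = 2/3 × 3/5 × 4/9 = 24/135 = 8/45.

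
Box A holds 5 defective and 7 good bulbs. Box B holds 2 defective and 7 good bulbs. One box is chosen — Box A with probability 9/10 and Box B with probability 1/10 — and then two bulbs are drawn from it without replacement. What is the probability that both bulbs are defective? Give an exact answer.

From Box A: P(both defective) = (5/12)(4/11) = 5/33.
From Box B: P(both defective) = (2/9)(1/8) = 1/36.
Total probability = (9/10)(5/33) + (1/10)(1/36) = 551/3960.

551/3960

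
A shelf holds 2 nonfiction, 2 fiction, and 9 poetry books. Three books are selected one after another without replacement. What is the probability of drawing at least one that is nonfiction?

11/26

P(no nonfiction) = 11/13 × 10/12 × 9/11 = 990/1716 = 15/26.
P(at least one) = 1 − 15/26 = 11/26.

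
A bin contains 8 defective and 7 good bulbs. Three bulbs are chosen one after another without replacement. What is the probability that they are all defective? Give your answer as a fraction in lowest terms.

8/65

P = 8/15 × 7/14 × 6/13 = 336/2730 = 8/65.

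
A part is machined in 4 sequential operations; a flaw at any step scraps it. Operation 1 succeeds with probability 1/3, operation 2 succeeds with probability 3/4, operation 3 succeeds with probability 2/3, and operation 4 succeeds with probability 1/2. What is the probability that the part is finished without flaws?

1/12

Each stage is reached only if all earlier stages succeed, so
P = 1/3 × 3/4 × 2/3 × 1/2 = 6/72 = 1/12.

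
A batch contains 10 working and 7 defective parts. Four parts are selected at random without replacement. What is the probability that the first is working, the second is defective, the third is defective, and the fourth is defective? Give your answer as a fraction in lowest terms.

5/136

Multiply the probability of each draw given the previous ones:
P = 10/17 × 7/16 × 6/15 × 5/14 = 2100/57120 = 5/136.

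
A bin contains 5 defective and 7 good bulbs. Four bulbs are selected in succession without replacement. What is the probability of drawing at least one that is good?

98/99

P(no good) = 5/12 × 4/11 × 3/10 × 2/9 = 120/11880 = 1/99.
P(at least one) = 1 − 1/99 = 98/99.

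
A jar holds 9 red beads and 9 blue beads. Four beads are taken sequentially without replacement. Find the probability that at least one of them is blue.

163/170

P(no blue) = 9/18 × 8/17 × 7/16 × 6/15 = 3024/73440 = 7/170.
P(at least one) = 1 − 7/170 = 163/170.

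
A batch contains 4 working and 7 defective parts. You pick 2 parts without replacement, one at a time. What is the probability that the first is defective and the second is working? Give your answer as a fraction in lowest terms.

14/55

Each draw changes the counts, so multiply the conditional probabilities along the sequence:
P = 7/11 × 4/10 = 28/110 = 14/55.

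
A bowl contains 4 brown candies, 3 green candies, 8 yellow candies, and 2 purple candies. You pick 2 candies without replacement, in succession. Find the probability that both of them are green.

P = 3/17 × 2/16 = 6/272 = 3/136.

3/136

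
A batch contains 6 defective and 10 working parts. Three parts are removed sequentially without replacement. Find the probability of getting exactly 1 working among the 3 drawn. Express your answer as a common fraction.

One ordering (working drawn first) has probability 10/16 × 6/15 × 5/14 = 300/3360 = 5/56.
There are C(3,1) = 3 such orderings, each equally likely, so P = 3 × 5/56 = 15/56.

15/56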